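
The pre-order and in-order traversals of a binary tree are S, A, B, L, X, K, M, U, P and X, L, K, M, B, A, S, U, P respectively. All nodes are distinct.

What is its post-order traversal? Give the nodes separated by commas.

The first element of pre-order is the root; it splits in-order into left and right subtrees.
Root S: left subtree has 6 nodes {X, L, K, M, B, A}, right has 2 {U, P}.
  Root A: left subtree has 5 nodes {X, L, K, M, B}, right has 0 { }.
    Root B: left subtree has 4 nodes {X, L, K, M}, right has 0 { }.
      Root L: left subtree has 1 node {X}, right has 2 {K, M}.
        Root K: left subtree has 0 nodes { }, right has 1 {M}.
  Root U: left subtree has 0 nodes { }, right has 1 {P}.

X, M, K, L, B, A, P, U, S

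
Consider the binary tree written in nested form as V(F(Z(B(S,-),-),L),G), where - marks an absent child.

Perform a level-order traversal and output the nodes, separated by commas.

Level-order visits nodes level by level from the root, left to right within each level.
Level 0: V
Level 1: F, G
Level 2: Z, L
Level 3: B
Level 4: S

V, F, G, Z, L, B, S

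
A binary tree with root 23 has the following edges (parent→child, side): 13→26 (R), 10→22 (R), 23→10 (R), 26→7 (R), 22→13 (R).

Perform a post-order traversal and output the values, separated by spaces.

7 26 13 22 10 23

Post-order visits the left subtree, then the right subtree, then the node.
At 23: no left child.
At 23: go right to 10.
  At 10: no left child.
  At 10: go right to 22.
    At 22: no left child.
    At 22: go right to 13.
      At 13: no left child.
      At 13: go right to 26.
        At 26: no left child.
        At 26: go right to 7.
          7 is a leaf — visit 7.
        Visit 26.
      Visit 13.
    Visit 22.
  Visit 10.
Visit 23.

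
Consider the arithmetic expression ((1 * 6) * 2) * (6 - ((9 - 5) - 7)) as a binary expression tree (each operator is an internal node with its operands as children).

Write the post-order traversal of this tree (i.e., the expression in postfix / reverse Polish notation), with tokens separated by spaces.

1 6 * 2 * 6 9 5 - 7 - - *

Post-order on an expression tree gives postfix notation: for each operator, emit left operand, right operand, then the operator.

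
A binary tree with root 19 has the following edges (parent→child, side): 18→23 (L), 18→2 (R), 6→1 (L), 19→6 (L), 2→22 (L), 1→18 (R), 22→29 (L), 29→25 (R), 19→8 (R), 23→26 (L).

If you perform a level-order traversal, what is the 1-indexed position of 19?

1

Level-order visits nodes level by level from the root, left to right within each level.
Level 0: 19
Level 1: 6, 8
Level 2: 1
Level 3: 18
Level 4: 23, 2
Level 5: 26, 22
Level 6: 29
Level 7: 25
Full level-order sequence: 19, 6, 8, 1, 18, 23, 2, 26, 22, 29, 25.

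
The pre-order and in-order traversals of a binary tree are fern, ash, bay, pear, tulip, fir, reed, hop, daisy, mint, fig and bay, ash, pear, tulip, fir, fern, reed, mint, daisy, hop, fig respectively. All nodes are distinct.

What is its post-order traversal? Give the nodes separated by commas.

bay, fir, tulip, pear, ash, mint, daisy, fig, hop, reed, fern

The first element of pre-order is the root; it splits in-order into left and right subtrees.
Root fern: left subtree has 5 nodes {bay, ash, pear, tulip, fir}, right has 5 {reed, mint, daisy, hop, fig}.
  Root ash: left subtree has 1 node {bay}, right has 3 {pear, tulip, fir}.
    Root pear: left subtree has 0 nodes { }, right has 2 {tulip, fir}.
      Root tulip: left subtree has 0 nodes { }, right has 1 {fir}.
  Root reed: left subtree has 0 nodes { }, right has 4 {mint, daisy, hop, fig}.
    Root hop: left subtree has 2 nodes {mint, daisy}, right has 1 {fig}.
      Root daisy: left subtree has 1 node {mint}, right has 0 { }.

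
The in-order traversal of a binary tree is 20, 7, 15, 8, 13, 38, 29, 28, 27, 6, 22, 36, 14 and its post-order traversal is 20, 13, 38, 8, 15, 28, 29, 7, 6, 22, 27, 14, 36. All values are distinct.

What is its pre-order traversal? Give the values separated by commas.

36, 27, 7, 20, 29, 15, 8, 38, 13, 28, 22, 6, 14

The last element of post-order is the root; it splits in-order into left and right subtrees.
Root 36: left subtree has 11 nodes {20, 7, 15, 8, 13, 38, 29, 28, 27, 6, 22}, right has 1 {14}.
  Root 27: left subtree has 8 nodes {20, 7, 15, 8, 13, 38, 29, 28}, right has 2 {6, 22}.
    Root 7: left subtree has 1 node {20}, right has 6 {15, 8, 13, 38, 29, 28}.
      Root 29: left subtree has 4 nodes {15, 8, 13, 38}, right has 1 {28}.
        Root 15: left subtree has 0 nodes { }, right has 3 {8, 13, 38}.
          Root 8: left subtree has 0 nodes { }, right has 2 {13, 38}.
            Root 38: left subtree has 1 node {13}, right has 0 { }.
    Root 22: left subtree has 1 node {6}, right has 0 { }.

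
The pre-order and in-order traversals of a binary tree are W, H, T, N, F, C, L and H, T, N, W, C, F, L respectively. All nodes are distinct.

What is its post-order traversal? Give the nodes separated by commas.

The first element of pre-order is the root; it splits in-order into left and right subtrees.
Root W: left subtree has 3 nodes {H, T, N}, right has 3 {C, F, L}.
  Root H: left subtree has 0 nodes { }, right has 2 {T, N}.
    Root T: left subtree has 0 nodes { }, right has 1 {N}.
  Root F: left subtree has 1 node {C}, right has 1 {L}.

N, T, H, C, L, F, W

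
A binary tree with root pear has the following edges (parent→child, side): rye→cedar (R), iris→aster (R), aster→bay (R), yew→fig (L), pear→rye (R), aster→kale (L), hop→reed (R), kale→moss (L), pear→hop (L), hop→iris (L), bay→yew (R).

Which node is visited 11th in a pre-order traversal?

rye

Pre-order visits the node, then its left subtree, then its right subtree.
Visit pear.
At pear: go left to hop.
  Visit hop.
  At hop: go left to iris.
    Visit iris.
    At iris: no left child.
    At iris: go right to aster.
      Visit aster.
      At aster: go left to kale.
        Visit kale.
        At kale: go left to moss.
          moss is a leaf — visit moss.
        At kale: no right child.
      At aster: go right to bay.
        Visit bay.
        At bay: no left child.
        At bay: go right to yew.
          Visit yew.
          At yew: go left to fig.
            fig is a leaf — visit fig.
          At yew: no right child.
  At hop: go right to reed.
    reed is a leaf — visit reed.
At pear: go right to rye.
  Visit rye.
  At rye: no left child.
  At rye: go right to cedar.
    cedar is a leaf — visit cedar.
Full pre-order sequence: pear, hop, iris, aster, kale, moss, bay, yew, fig, reed, rye, cedar.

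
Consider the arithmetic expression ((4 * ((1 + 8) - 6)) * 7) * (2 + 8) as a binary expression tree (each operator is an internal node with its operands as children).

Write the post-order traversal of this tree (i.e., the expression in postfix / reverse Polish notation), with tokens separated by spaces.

4 1 8 + 6 - * 7 * 2 8 + *

Post-order on an expression tree gives postfix notation: for each operator, emit left operand, right operand, then the operator.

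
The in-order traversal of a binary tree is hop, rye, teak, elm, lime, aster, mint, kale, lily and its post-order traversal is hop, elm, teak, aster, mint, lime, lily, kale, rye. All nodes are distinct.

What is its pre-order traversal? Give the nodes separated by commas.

rye, hop, kale, lime, teak, elm, mint, aster, lily

The last element of post-order is the root; it splits in-order into left and right subtrees.
Root rye: left subtree has 1 node {hop}, right has 7 {teak, elm, lime, aster, mint, kale, lily}.
  Root kale: left subtree has 5 nodes {teak, elm, lime, aster, mint}, right has 1 {lily}.
    Root lime: left subtree has 2 nodes {teak, elm}, right has 2 {aster, mint}.
      Root teak: left subtree has 0 nodes { }, right has 1 {elm}.
      Root mint: left subtree has 1 node {aster}, right has 0 { }.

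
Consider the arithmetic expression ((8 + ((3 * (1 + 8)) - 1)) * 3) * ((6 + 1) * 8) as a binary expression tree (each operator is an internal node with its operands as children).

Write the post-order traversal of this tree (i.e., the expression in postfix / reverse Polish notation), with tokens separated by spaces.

Post-order on an expression tree gives postfix notation: for each operator, emit left operand, right operand, then the operator.

8 3 1 8 + * 1 - + 3 * 6 1 + 8 * *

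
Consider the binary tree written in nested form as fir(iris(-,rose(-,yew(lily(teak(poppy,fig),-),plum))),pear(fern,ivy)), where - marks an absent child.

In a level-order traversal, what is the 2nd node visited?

Level-order visits nodes level by level from the root, left to right within each level.
Level 0: fir
Level 1: iris, pear
Level 2: rose, fern, ivy
Level 3: yew
Level 4: lily, plum
Level 5: teak
Level 6: poppy, fig
Full level-order sequence: fir, iris, pear, rose, fern, ivy, yew, lily, plum, teak, poppy, fig.

iris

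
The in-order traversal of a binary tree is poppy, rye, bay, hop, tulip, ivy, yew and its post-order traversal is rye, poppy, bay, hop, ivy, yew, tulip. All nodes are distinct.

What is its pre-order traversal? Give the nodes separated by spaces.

The last element of post-order is the root; it splits in-order into left and right subtrees.
Root tulip: left subtree has 4 nodes {poppy, rye, bay, hop}, right has 2 {ivy, yew}.
  Root hop: left subtree has 3 nodes {poppy, rye, bay}, right has 0 { }.
    Root bay: left subtree has 2 nodes {poppy, rye}, right has 0 { }.
      Root poppy: left subtree has 0 nodes { }, right has 1 {rye}.
  Root yew: left subtree has 1 node {ivy}, right has 0 { }.

tulip hop bay poppy rye yew ivy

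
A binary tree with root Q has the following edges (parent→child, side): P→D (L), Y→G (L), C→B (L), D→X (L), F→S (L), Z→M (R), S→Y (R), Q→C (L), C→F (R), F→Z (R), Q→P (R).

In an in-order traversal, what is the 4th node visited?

G

In-order visits the left subtree, then the node, then the right subtree.
At Q: go left to C.
  At C: go left to B.
    B is a leaf — visit B.
  Visit C.
  At C: go right to F.
    At F: go left to S.
      At S: no left child.
      Visit S.
      At S: go right to Y.
        At Y: go left to G.
          G is a leaf — visit G.
        Visit Y.
        At Y: no right child.
    Visit F.
    At F: go right to Z.
      At Z: no left child.
      Visit Z.
      At Z: go right to M.
        M is a leaf — visit M.
Visit Q.
At Q: go right to P.
  At P: go left to D.
    At D: go left to X.
      X is a leaf — visit X.
    Visit D.
    At D: no right child.
  Visit P.
  At P: no right child.
Full in-order sequence: B, C, S, G, Y, F, Z, M, Q, X, D, P.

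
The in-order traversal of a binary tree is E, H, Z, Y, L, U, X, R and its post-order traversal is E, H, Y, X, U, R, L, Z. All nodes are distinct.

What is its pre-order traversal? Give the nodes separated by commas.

The last element of post-order is the root; it splits in-order into left and right subtrees.
Root Z: left subtree has 2 nodes {E, H}, right has 5 {Y, L, U, X, R}.
  Root H: left subtree has 1 node {E}, right has 0 { }.
  Root L: left subtree has 1 node {Y}, right has 3 {U, X, R}.
    Root R: left subtree has 2 nodes {U, X}, right has 0 { }.
      Root U: left subtree has 0 nodes { }, right has 1 {X}.

Z, H, E, L, Y, R, U, X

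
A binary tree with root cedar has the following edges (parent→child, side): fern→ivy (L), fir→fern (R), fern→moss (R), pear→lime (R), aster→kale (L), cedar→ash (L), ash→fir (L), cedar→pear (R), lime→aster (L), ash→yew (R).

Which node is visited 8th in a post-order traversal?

Post-order visits the left subtree, then the right subtree, then the node.
At cedar: go left to ash.
  At ash: go left to fir.
    At fir: no left child.
    At fir: go right to fern.
      At fern: go left to ivy.
        ivy is a leaf — visit ivy.
      At fern: go right to moss.
        moss is a leaf — visit moss.
      Visit fern.
    Visit fir.
  At ash: go right to yew.
    yew is a leaf — visit yew.
  Visit ash.
At cedar: go right to pear.
  At pear: no left child.
  At pear: go right to lime.
    At lime: go left to aster.
      At aster: go left to kale.
        kale is a leaf — visit kale.
      At aster: no right child.
      Visit aster.
    At lime: no right child.
    Visit lime.
  Visit pear.
Visit cedar.
Full post-order sequence: ivy, moss, fern, fir, yew, ash, kale, aster, lime, pear, cedar.

aster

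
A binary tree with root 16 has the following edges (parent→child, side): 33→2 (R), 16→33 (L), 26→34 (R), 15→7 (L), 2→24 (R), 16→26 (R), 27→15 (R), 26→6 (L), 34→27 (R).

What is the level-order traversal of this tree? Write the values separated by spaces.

Level-order visits nodes level by level from the root, left to right within each level.
Level 0: 16
Level 1: 33, 26
Level 2: 2, 6, 34
Level 3: 24, 27
Level 4: 15
Level 5: 7

16 33 26 2 6 34 24 27 15 7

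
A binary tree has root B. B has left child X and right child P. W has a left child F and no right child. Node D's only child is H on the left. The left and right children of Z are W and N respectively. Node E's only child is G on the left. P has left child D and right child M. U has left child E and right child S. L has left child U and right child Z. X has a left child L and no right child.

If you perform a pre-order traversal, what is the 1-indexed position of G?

Pre-order visits the node, then its left subtree, then its right subtree.
Visit B.
At B: go left to X.
  Visit X.
  At X: go left to L.
    Visit L.
    At L: go left to U.
      Visit U.
      At U: go left to E.
        Visit E.
        At E: go left to G.
          G is a leaf — visit G.
        At E: no right child.
      At U: go right to S.
        S is a leaf — visit S.
    At L: go right to Z.
      Visit Z.
      At Z: go left to W.
        Visit W.
        At W: go left to F.
          F is a leaf — visit F.
        At W: no right child.
      At Z: go right to N.
        N is a leaf — visit N.
  At X: no right child.
At B: go right to P.
  Visit P.
  At P: go left to D.
    Visit D.
    At D: go left to H.
      H is a leaf — visit H.
    At D: no right child.
  At P: go right to M.
    M is a leaf — visit M.
Full pre-order sequence: B, X, L, U, E, G, S, Z, W, F, N, P, D, H, M.

6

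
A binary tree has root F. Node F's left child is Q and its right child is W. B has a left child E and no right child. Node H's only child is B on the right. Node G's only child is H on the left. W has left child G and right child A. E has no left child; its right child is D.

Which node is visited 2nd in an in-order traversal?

In-order visits the left subtree, then the node, then the right subtree.
At F: go left to Q.
  Q is a leaf — visit Q.
Visit F.
At F: go right to W.
  At W: go left to G.
    At G: go left to H.
      At H: no left child.
      Visit H.
      At H: go right to B.
        At B: go left to E.
          At E: no left child.
          Visit E.
          At E: go right to D.
            D is a leaf — visit D.
        Visit B.
        At B: no right child.
    Visit G.
    At G: no right child.
  Visit W.
  At W: go right to A.
    A is a leaf — visit A.
Full in-order sequence: Q, F, H, E, D, B, G, W, A.

F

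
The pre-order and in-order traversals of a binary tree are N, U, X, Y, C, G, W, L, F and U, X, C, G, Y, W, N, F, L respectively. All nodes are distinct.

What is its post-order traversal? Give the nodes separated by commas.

The first element of pre-order is the root; it splits in-order into left and right subtrees.
Root N: left subtree has 6 nodes {U, X, C, G, Y, W}, right has 2 {F, L}.
  Root U: left subtree has 0 nodes { }, right has 5 {X, C, G, Y, W}.
    Root X: left subtree has 0 nodes { }, right has 4 {C, G, Y, W}.
      Root Y: left subtree has 2 nodes {C, G}, right has 1 {W}.
        Root C: left subtree has 0 nodes { }, right has 1 {G}.
  Root L: left subtree has 1 node {F}, right has 0 { }.

G, C, W, Y, X, U, F, L, N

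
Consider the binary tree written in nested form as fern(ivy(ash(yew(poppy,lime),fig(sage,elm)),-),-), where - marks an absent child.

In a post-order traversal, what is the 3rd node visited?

Post-order visits the left subtree, then the right subtree, then the node.
At fern: go left to ivy.
  At ivy: go left to ash.
    At ash: go left to yew.
      At yew: go left to poppy.
        poppy is a leaf — visit poppy.
      At yew: go right to lime.
        lime is a leaf — visit lime.
      Visit yew.
    At ash: go right to fig.
      At fig: go left to sage.
        sage is a leaf — visit sage.
      At fig: go right to elm.
        elm is a leaf — visit elm.
      Visit fig.
    Visit ash.
  At ivy: no right child.
  Visit ivy.
At fern: no right child.
Visit fern.
Full post-order sequence: poppy, lime, yew, sage, elm, fig, ash, ivy, fern.

yew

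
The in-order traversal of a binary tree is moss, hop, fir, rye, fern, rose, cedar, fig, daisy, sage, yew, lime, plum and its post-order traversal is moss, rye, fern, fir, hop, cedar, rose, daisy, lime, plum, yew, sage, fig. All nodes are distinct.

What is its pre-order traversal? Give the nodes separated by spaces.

The last element of post-order is the root; it splits in-order into left and right subtrees.
Root fig: left subtree has 7 nodes {moss, hop, fir, rye, fern, rose, cedar}, right has 5 {daisy, sage, yew, lime, plum}.
  Root rose: left subtree has 5 nodes {moss, hop, fir, rye, fern}, right has 1 {cedar}.
    Root hop: left subtree has 1 node {moss}, right has 3 {fir, rye, fern}.
      Root fir: left subtree has 0 nodes { }, right has 2 {rye, fern}.
        Root fern: left subtree has 1 node {rye}, right has 0 { }.
  Root sage: left subtree has 1 node {daisy}, right has 3 {yew, lime, plum}.
    Root yew: left subtree has 0 nodes { }, right has 2 {lime, plum}.
      Root plum: left subtree has 1 node {lime}, right has 0 { }.

fig rose hop moss fir fern rye cedar sage daisy yew plum lime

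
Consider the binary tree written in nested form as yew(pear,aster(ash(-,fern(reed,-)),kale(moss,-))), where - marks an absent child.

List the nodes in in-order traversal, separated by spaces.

In-order visits the left subtree, then the node, then the right subtree.
At yew: go left to pear.
  pear is a leaf — visit pear.
Visit yew.
At yew: go right to aster.
  At aster: go left to ash.
    At ash: no left child.
    Visit ash.
    At ash: go right to fern.
      At fern: go left to reed.
        reed is a leaf — visit reed.
      Visit fern.
      At fern: no right child.
  Visit aster.
  At aster: go right to kale.
    At kale: go left to moss.
      moss is a leaf — visit moss.
    Visit kale.
    At kale: no right child.

pear yew ash reed fern aster moss kale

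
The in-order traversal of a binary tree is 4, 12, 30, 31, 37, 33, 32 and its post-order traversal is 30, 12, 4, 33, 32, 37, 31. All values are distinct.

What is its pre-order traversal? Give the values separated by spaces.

31 4 12 30 37 32 33

The last element of post-order is the root; it splits in-order into left and right subtrees.
Root 31: left subtree has 3 nodes {4, 12, 30}, right has 3 {37, 33, 32}.
  Root 4: left subtree has 0 nodes { }, right has 2 {12, 30}.
    Root 12: left subtree has 0 nodes { }, right has 1 {30}.
  Root 37: left subtree has 0 nodes { }, right has 2 {33, 32}.
    Root 32: left subtree has 1 node {33}, right has 0 { }.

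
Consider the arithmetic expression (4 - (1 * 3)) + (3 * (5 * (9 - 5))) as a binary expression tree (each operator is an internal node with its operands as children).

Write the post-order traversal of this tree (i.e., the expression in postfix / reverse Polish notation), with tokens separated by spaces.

Post-order on an expression tree gives postfix notation: for each operator, emit left operand, right operand, then the operator.

4 1 3 * - 3 5 9 5 - * * +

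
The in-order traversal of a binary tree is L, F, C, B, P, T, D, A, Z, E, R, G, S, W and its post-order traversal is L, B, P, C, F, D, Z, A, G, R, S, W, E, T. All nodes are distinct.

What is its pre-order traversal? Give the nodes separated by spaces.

T F L C P B E A D Z W S R G

The last element of post-order is the root; it splits in-order into left and right subtrees.
Root T: left subtree has 5 nodes {L, F, C, B, P}, right has 8 {D, A, Z, E, R, G, S, W}.
  Root F: left subtree has 1 node {L}, right has 3 {C, B, P}.
    Root C: left subtree has 0 nodes { }, right has 2 {B, P}.
      Root P: left subtree has 1 node {B}, right has 0 { }.
  Root E: left subtree has 3 nodes {D, A, Z}, right has 4 {R, G, S, W}.
    Root A: left subtree has 1 node {D}, right has 1 {Z}.
    Root W: left subtree has 3 nodes {R, G, S}, right has 0 { }.
      Root S: left subtree has 2 nodes {R, G}, right has 0 { }.
        Root R: left subtree has 0 nodes { }, right has 1 {G}.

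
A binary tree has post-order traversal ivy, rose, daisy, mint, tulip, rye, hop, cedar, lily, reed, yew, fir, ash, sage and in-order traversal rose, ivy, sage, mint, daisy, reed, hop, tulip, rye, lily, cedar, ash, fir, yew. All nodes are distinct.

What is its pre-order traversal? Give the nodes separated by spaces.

The last element of post-order is the root; it splits in-order into left and right subtrees.
Root sage: left subtree has 2 nodes {rose, ivy}, right has 11 {mint, daisy, reed, hop, tulip, rye, lily, cedar, ash, fir, yew}.
  Root rose: left subtree has 0 nodes { }, right has 1 {ivy}.
  Root ash: left subtree has 8 nodes {mint, daisy, reed, hop, tulip, rye, lily, cedar}, right has 2 {fir, yew}.
    Root reed: left subtree has 2 nodes {mint, daisy}, right has 5 {hop, tulip, rye, lily, cedar}.
      Root mint: left subtree has 0 nodes { }, right has 1 {daisy}.
      Root lily: left subtree has 3 nodes {hop, tulip, rye}, right has 1 {cedar}.
        Root hop: left subtree has 0 nodes { }, right has 2 {tulip, rye}.
          Root rye: left subtree has 1 node {tulip}, right has 0 { }.
    Root fir: left subtree has 0 nodes { }, right has 1 {yew}.

sage rose ivy ash reed mint daisy lily hop rye tulip cedar fir yew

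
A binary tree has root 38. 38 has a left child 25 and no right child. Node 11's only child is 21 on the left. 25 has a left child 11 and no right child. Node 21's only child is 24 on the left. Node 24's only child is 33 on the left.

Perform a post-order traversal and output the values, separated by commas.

Post-order visits the left subtree, then the right subtree, then the node.
At 38: go left to 25.
  At 25: go left to 11.
    At 11: go left to 21.
      At 21: go left to 24.
        At 24: go left to 33.
          33 is a leaf — visit 33.
        At 24: no right child.
        Visit 24.
      At 21: no right child.
      Visit 21.
    At 11: no right child.
    Visit 11.
  At 25: no right child.
  Visit 25.
At 38: no right child.
Visit 38.

33, 24, 21, 11, 25, 38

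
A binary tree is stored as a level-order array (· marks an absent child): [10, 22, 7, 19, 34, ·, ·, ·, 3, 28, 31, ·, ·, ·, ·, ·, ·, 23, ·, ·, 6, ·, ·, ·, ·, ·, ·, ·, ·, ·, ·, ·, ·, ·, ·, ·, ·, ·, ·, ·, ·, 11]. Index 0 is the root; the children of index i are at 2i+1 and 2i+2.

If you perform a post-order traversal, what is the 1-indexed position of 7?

Post-order visits the left subtree, then the right subtree, then the node.
At 10: go left to 22.
  At 22: go left to 19.
    At 19: no left child.
    At 19: go right to 3.
      At 3: go left to 23.
        23 is a leaf — visit 23.
      At 3: no right child.
      Visit 3.
    Visit 19.
  At 22: go right to 34.
    At 34: go left to 28.
      At 28: no left child.
      At 28: go right to 6.
        At 6: go left to 11.
          11 is a leaf — visit 11.
        At 6: no right child.
        Visit 6.
      Visit 28.
    At 34: go right to 31.
      31 is a leaf — visit 31.
    Visit 34.
  Visit 22.
At 10: go right to 7.
  7 is a leaf — visit 7.
Visit 10.
Full post-order sequence: 23, 3, 19, 11, 6, 28, 31, 34, 22, 7, 10.

10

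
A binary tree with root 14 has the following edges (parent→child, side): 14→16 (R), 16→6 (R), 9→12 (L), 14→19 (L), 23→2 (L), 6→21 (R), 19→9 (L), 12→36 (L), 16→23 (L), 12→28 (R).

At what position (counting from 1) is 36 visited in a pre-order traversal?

Pre-order visits the node, then its left subtree, then its right subtree.
Visit 14.
At 14: go left to 19.
  Visit 19.
  At 19: go left to 9.
    Visit 9.
    At 9: go left to 12.
      Visit 12.
      At 12: go left to 36.
        36 is a leaf — visit 36.
      At 12: go right to 28.
        28 is a leaf — visit 28.
    At 9: no right child.
  At 19: no right child.
At 14: go right to 16.
  Visit 16.
  At 16: go left to 23.
    Visit 23.
    At 23: go left to 2.
      2 is a leaf — visit 2.
    At 23: no right child.
  At 16: go right to 6.
    Visit 6.
    At 6: no left child.
    At 6: go right to 21.
      21 is a leaf — visit 21.
Full pre-order sequence: 14, 19, 9, 12, 36, 28, 16, 23, 2, 6, 21.

5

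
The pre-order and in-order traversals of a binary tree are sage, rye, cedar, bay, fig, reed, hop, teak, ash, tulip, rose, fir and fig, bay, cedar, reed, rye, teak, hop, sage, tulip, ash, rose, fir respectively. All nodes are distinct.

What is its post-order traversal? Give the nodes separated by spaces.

fig bay reed cedar teak hop rye tulip fir rose ash sage

The first element of pre-order is the root; it splits in-order into left and right subtrees.
Root sage: left subtree has 7 nodes {fig, bay, cedar, reed, rye, teak, hop}, right has 4 {tulip, ash, rose, fir}.
  Root rye: left subtree has 4 nodes {fig, bay, cedar, reed}, right has 2 {teak, hop}.
    Root cedar: left subtree has 2 nodes {fig, bay}, right has 1 {reed}.
      Root bay: left subtree has 1 node {fig}, right has 0 { }.
    Root hop: left subtree has 1 node {teak}, right has 0 { }.
  Root ash: left subtree has 1 node {tulip}, right has 2 {rose, fir}.
    Root rose: left subtree has 0 nodes { }, right has 1 {fir}.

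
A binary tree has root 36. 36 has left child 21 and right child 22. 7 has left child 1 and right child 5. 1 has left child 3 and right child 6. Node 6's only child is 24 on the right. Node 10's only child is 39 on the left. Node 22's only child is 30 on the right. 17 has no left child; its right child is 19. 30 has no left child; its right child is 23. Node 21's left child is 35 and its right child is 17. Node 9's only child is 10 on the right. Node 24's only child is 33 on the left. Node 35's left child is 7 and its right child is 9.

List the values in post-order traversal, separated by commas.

Post-order visits the left subtree, then the right subtree, then the node.
At 36: go left to 21.
  At 21: go left to 35.
    At 35: go left to 7.
      At 7: go left to 1.
        At 1: go left to 3.
          3 is a leaf — visit 3.
        At 1: go right to 6.
          At 6: no left child.
          At 6: go right to 24.
            At 24: go left to 33.
              33 is a leaf — visit 33.
            At 24: no right child.
            Visit 24.
          Visit 6.
        Visit 1.
      At 7: go right to 5.
        5 is a leaf — visit 5.
      Visit 7.
    At 35: go right to 9.
      At 9: no left child.
      At 9: go right to 10.
        At 10: go left to 39.
          39 is a leaf — visit 39.
        At 10: no right child.
        Visit 10.
      Visit 9.
    Visit 35.
  At 21: go right to 17.
    At 17: no left child.
    At 17: go right to 19.
      19 is a leaf — visit 19.
    Visit 17.
  Visit 21.
At 36: go right to 22.
  At 22: no left child.
  At 22: go right to 30.
    At 30: no left child.
    At 30: go right to 23.
      23 is a leaf — visit 23.
    Visit 30.
  Visit 22.
Visit 36.

3, 33, 24, 6, 1, 5, 7, 39, 10, 9, 35, 19, 17, 21, 23, 30, 22, 36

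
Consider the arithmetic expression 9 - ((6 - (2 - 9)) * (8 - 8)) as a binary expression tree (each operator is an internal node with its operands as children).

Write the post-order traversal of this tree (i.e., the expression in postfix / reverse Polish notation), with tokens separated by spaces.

Post-order on an expression tree gives postfix notation: for each operator, emit left operand, right operand, then the operator.

9 6 2 9 - - 8 8 - * -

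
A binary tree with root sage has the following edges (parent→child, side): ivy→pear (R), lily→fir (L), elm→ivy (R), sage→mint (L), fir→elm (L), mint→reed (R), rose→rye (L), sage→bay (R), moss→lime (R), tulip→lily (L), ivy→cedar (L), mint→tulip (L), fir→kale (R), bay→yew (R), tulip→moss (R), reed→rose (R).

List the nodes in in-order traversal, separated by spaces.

elm cedar ivy pear fir kale lily tulip moss lime mint reed rye rose sage bay yew

In-order visits the left subtree, then the node, then the right subtree.
At sage: go left to mint.
  At mint: go left to tulip.
    At tulip: go left to lily.
      At lily: go left to fir.
        At fir: go left to elm.
          At elm: no left child.
          Visit elm.
          At elm: go right to ivy.
            At ivy: go left to cedar.
              cedar is a leaf — visit cedar.
            Visit ivy.
            At ivy: go right to pear.
              pear is a leaf — visit pear.
        Visit fir.
        At fir: go right to kale.
          kale is a leaf — visit kale.
      Visit lily.
      At lily: no right child.
    Visit tulip.
    At tulip: go right to moss.
      At moss: no left child.
      Visit moss.
      At moss: go right to lime.
        lime is a leaf — visit lime.
  Visit mint.
  At mint: go right to reed.
    At reed: no left child.
    Visit reed.
    At reed: go right to rose.
      At rose: go left to rye.
        rye is a leaf — visit rye.
      Visit rose.
      At rose: no right child.
Visit sage.
At sage: go right to bay.
  At bay: no left child.
  Visit bay.
  At bay: go right to yew.
    yew is a leaf — visit yew.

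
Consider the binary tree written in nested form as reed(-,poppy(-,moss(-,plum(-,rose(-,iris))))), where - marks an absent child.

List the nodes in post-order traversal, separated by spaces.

iris rose plum moss poppy reed

Post-order visits the left subtree, then the right subtree, then the node.
At reed: no left child.
At reed: go right to poppy.
  At poppy: no left child.
  At poppy: go right to moss.
    At moss: no left child.
    At moss: go right to plum.
      At plum: no left child.
      At plum: go right to rose.
        At rose: no left child.
        At rose: go right to iris.
          iris is a leaf — visit iris.
        Visit rose.
      Visit plum.
    Visit moss.
  Visit poppy.
Visit reed.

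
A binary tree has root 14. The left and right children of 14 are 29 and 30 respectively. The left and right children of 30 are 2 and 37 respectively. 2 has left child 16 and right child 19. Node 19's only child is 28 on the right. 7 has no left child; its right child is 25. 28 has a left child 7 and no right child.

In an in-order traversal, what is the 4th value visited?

In-order visits the left subtree, then the node, then the right subtree.
At 14: go left to 29.
  29 is a leaf — visit 29.
Visit 14.
At 14: go right to 30.
  At 30: go left to 2.
    At 2: go left to 16.
      16 is a leaf — visit 16.
    Visit 2.
    At 2: go right to 19.
      At 19: no left child.
      Visit 19.
      At 19: go right to 28.
        At 28: go left to 7.
          At 7: no left child.
          Visit 7.
          At 7: go right to 25.
            25 is a leaf — visit 25.
        Visit 28.
        At 28: no right child.
  Visit 30.
  At 30: go right to 37.
    37 is a leaf — visit 37.
Full in-order sequence: 29, 14, 16, 2, 19, 7, 25, 28, 30, 37.

2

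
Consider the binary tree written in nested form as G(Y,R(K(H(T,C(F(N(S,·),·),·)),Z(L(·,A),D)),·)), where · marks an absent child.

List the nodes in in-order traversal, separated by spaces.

Y G T H S N F C K L A Z D R

In-order visits the left subtree, then the node, then the right subtree.
At G: go left to Y.
  Y is a leaf — visit Y.
Visit G.
At G: go right to R.
  At R: go left to K.
    At K: go left to H.
      At H: go left to T.
        T is a leaf — visit T.
      Visit H.
      At H: go right to C.
        At C: go left to F.
          At F: go left to N.
            At N: go left to S.
              S is a leaf — visit S.
            Visit N.
            At N: no right child.
          Visit F.
          At F: no right child.
        Visit C.
        At C: no right child.
    Visit K.
    At K: go right to Z.
      At Z: go left to L.
        At L: no left child.
        Visit L.
        At L: go right to A.
          A is a leaf — visit A.
      Visit Z.
      At Z: go right to D.
        D is a leaf — visit D.
  Visit R.
  At R: no right child.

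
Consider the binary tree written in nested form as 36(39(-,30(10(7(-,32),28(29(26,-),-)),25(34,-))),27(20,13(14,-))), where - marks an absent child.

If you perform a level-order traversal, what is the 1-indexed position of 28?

11

Level-order visits nodes level by level from the root, left to right within each level.
Level 0: 36
Level 1: 39, 27
Level 2: 30, 20, 13
Level 3: 10, 25, 14
Level 4: 7, 28, 34
Level 5: 32, 29
Level 6: 26
Full level-order sequence: 36, 39, 27, 30, 20, 13, 10, 25, 14, 7, 28, 34, 32, 29, 26.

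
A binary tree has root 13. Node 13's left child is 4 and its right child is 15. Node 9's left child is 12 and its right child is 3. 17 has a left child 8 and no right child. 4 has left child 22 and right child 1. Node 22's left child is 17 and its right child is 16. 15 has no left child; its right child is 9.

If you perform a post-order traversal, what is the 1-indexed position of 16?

Post-order visits the left subtree, then the right subtree, then the node.
At 13: go left to 4.
  At 4: go left to 22.
    At 22: go left to 17.
      At 17: go left to 8.
        8 is a leaf — visit 8.
      At 17: no right child.
      Visit 17.
    At 22: go right to 16.
      16 is a leaf — visit 16.
    Visit 22.
  At 4: go right to 1.
    1 is a leaf — visit 1.
  Visit 4.
At 13: go right to 15.
  At 15: no left child.
  At 15: go right to 9.
    At 9: go left to 12.
      12 is a leaf — visit 12.
    At 9: go right to 3.
      3 is a leaf — visit 3.
    Visit 9.
  Visit 15.
Visit 13.
Full post-order sequence: 8, 17, 16, 22, 1, 4, 12, 3, 9, 15, 13.

3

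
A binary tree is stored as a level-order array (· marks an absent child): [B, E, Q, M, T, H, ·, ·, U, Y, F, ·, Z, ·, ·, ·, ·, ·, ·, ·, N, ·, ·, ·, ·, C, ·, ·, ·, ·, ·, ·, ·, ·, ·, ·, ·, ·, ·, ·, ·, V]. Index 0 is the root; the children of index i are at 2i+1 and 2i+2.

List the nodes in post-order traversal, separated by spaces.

U M V N Y F T E C Z H Q B

Post-order visits the left subtree, then the right subtree, then the node.
At B: go left to E.
  At E: go left to M.
    At M: no left child.
    At M: go right to U.
      U is a leaf — visit U.
    Visit M.
  At E: go right to T.
    At T: go left to Y.
      At Y: no left child.
      At Y: go right to N.
        At N: go left to V.
          V is a leaf — visit V.
        At N: no right child.
        Visit N.
      Visit Y.
    At T: go right to F.
      F is a leaf — visit F.
    Visit T.
  Visit E.
At B: go right to Q.
  At Q: go left to H.
    At H: no left child.
    At H: go right to Z.
      At Z: go left to C.
        C is a leaf — visit C.
      At Z: no right child.
      Visit Z.
    Visit H.
  At Q: no right child.
  Visit Q.
Visit B.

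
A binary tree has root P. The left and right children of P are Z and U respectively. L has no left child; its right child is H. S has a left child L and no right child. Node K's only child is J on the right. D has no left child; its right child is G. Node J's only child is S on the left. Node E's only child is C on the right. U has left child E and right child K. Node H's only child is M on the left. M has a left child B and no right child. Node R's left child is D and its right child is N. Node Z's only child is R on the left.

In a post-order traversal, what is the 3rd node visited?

Post-order visits the left subtree, then the right subtree, then the node.
At P: go left to Z.
  At Z: go left to R.
    At R: go left to D.
      At D: no left child.
      At D: go right to G.
        G is a leaf — visit G.
      Visit D.
    At R: go right to N.
      N is a leaf — visit N.
    Visit R.
  At Z: no right child.
  Visit Z.
At P: go right to U.
  At U: go left to E.
    At E: no left child.
    At E: go right to C.
      C is a leaf — visit C.
    Visit E.
  At U: go right to K.
    At K: no left child.
    At K: go right to J.
      At J: go left to S.
        At S: go left to L.
          At L: no left child.
          At L: go right to H.
            At H: go left to M.
              At M: go left to B.
                B is a leaf — visit B.
              At M: no right child.
              Visit M.
            At H: no right child.
            Visit H.
          Visit L.
        At S: no right child.
        Visit S.
      At J: no right child.
      Visit J.
    Visit K.
  Visit U.
Visit P.
Full post-order sequence: G, D, N, R, Z, C, E, B, M, H, L, S, J, K, U, P.

N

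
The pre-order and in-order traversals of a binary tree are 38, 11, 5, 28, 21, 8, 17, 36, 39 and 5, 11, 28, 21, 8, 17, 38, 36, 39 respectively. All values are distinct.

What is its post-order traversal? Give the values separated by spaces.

5 17 8 21 28 11 39 36 38

The first element of pre-order is the root; it splits in-order into left and right subtrees.
Root 38: left subtree has 6 nodes {5, 11, 28, 21, 8, 17}, right has 2 {36, 39}.
  Root 11: left subtree has 1 node {5}, right has 4 {28, 21, 8, 17}.
    Root 28: left subtree has 0 nodes { }, right has 3 {21, 8, 17}.
      Root 21: left subtree has 0 nodes { }, right has 2 {8, 17}.
        Root 8: left subtree has 0 nodes { }, right has 1 {17}.
  Root 36: left subtree has 0 nodes { }, right has 1 {39}.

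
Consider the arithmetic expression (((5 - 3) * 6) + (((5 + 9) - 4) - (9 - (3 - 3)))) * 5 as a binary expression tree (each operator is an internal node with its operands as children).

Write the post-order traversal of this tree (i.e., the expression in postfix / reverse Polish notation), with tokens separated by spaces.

Post-order on an expression tree gives postfix notation: for each operator, emit left operand, right operand, then the operator.

5 3 - 6 * 5 9 + 4 - 9 3 3 - - - + 5 *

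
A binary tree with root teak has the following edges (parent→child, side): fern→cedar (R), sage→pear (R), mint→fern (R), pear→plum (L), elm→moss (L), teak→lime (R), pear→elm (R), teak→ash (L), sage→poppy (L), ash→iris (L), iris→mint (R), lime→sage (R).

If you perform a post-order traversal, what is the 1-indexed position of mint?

Post-order visits the left subtree, then the right subtree, then the node.
At teak: go left to ash.
  At ash: go left to iris.
    At iris: no left child.
    At iris: go right to mint.
      At mint: no left child.
      At mint: go right to fern.
        At fern: no left child.
        At fern: go right to cedar.
          cedar is a leaf — visit cedar.
        Visit fern.
      Visit mint.
    Visit iris.
  At ash: no right child.
  Visit ash.
At teak: go right to lime.
  At lime: no left child.
  At lime: go right to sage.
    At sage: go left to poppy.
      poppy is a leaf — visit poppy.
    At sage: go right to pear.
      At pear: go left to plum.
        plum is a leaf — visit plum.
      At pear: go right to elm.
        At elm: go left to moss.
          moss is a leaf — visit moss.
        At elm: no right child.
        Visit elm.
      Visit pear.
    Visit sage.
  Visit lime.
Visit teak.
Full post-order sequence: cedar, fern, mint, iris, ash, poppy, plum, moss, elm, pear, sage, lime, teak.

3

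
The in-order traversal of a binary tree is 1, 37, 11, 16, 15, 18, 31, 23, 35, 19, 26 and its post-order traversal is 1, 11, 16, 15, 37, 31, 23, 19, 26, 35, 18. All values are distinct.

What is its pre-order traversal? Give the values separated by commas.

18, 37, 1, 15, 16, 11, 35, 23, 31, 26, 19

The last element of post-order is the root; it splits in-order into left and right subtrees.
Root 18: left subtree has 5 nodes {1, 37, 11, 16, 15}, right has 5 {31, 23, 35, 19, 26}.
  Root 37: left subtree has 1 node {1}, right has 3 {11, 16, 15}.
    Root 15: left subtree has 2 nodes {11, 16}, right has 0 { }.
      Root 16: left subtree has 1 node {11}, right has 0 { }.
  Root 35: left subtree has 2 nodes {31, 23}, right has 2 {19, 26}.
    Root 23: left subtree has 1 node {31}, right has 0 { }.
    Root 26: left subtree has 1 node {19}, right has 0 { }.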